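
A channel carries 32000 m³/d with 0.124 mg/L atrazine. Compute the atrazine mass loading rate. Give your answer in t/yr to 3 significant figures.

1.45 t/yr

32000 m³/d = 0.3704 m³/s.
Mass flux = Q·C = 0.3704 m³/s × 0.124 g/m³ = 0.04593 g/s.
= 0.04593 g/s × 31.56 = 1.449 t/yr.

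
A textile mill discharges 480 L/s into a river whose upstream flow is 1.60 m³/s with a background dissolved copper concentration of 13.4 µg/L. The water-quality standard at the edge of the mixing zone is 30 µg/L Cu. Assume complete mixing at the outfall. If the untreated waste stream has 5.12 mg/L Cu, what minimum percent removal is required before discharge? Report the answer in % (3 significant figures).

480 L/s = 0.48 m³/s.
13.4 µg/L = 0.0134 mg/L.
30 µg/L = 0.03 mg/L.
Mass balance: 0.03·2.08 = 0.48·Cₑ + 1.6·0.0134.
Cₑ = (0.0624 − 0.02144) / 0.48 = 0.08533 mg/L.
Required removal = 1 − 0.08533/5.12 = 98.33 %.

98.3 %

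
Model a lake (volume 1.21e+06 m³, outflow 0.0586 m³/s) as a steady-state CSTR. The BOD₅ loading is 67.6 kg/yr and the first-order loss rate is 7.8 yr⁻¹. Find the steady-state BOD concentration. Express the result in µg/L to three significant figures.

5.99 µg/L

Outflow Q = 0.0586 m³/s × 3.156e+07 s/yr = 1.849e+06 m³/yr.
Steady-state CSTR mass balance: W = Q·C + k·V·C, so C = W/(Q + kV).
Q + kV = 1.849e+06 + 7.8·1.21e+06 = 1.129e+07 m³/yr.
C = 67.6/1.129e+07 = 5.989e-06 kg/m³ = 0.005989 mg/L = 5.989 µg/L.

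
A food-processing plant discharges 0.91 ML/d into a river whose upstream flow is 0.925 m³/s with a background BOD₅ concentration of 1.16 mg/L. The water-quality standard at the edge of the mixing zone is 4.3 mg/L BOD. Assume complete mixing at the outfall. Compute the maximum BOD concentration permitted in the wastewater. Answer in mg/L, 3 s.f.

280 mg/L

0.91 ML/d = 0.01053 m³/s.
Mass balance: 4.3·0.9355 = 0.01053·Cₑ + 0.925·1.16.
Cₑ = (4.023 − 1.073) / 0.01053 = 280.1 mg/L.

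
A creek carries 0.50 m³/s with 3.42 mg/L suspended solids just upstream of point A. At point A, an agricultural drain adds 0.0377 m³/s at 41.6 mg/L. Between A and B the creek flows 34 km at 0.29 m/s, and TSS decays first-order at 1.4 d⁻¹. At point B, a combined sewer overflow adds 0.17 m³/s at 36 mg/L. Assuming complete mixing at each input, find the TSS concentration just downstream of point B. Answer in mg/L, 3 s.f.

9.34 mg/L

After input A: C = (0.5·3.42 + 0.0377·41.6) / 0.5377 = 6.097 mg/L.
Over the 34 km reach to input B (t = 1.172e+05 s = 1.357 d), decay gives C = 6.097·exp(−1.4·1.357) = 0.9121 mg/L.
After input B: C = (0.5377·0.9121 + 0.17·36) / 0.7077 = 9.341 mg/L.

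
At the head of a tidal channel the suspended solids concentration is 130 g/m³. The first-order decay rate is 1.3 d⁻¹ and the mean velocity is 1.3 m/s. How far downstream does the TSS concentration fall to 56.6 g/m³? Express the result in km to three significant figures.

71.8 km

From C = C₀·e^(−kt), t = ln(C₀/C)/k = ln(130/56.6)/1.3 = 0.8315/1.3 = 0.6396 d.
Distance = v·t = 1.3 m/s × 5.526e+04 s = 7.184e+04 m = 71.84 km.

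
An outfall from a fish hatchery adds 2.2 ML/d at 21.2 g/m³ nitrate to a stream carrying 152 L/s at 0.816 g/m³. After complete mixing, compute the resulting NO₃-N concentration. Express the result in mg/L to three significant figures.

2.2 ML/d = 0.02546 m³/s.
152 L/s = 0.152 m³/s.
Flow-weighted mixing gives C = (0.02546·21.2 + 0.152·0.816) / (0.02546 + 0.152) = 0.6638/0.1775 = 3.741 mg/L.

3.74 mg/L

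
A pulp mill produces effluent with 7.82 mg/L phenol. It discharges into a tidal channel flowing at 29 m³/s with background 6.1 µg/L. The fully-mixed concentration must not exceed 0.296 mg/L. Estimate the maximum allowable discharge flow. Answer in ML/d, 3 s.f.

96.5 ML/d

6.1 µg/L = 0.0061 mg/L.
Mass balance at complete mixing: C_std·(Q_w + Q_r) = Q_w·C_e + Q_r·C_b.
Rearranging, Q_w = Q_r·(C_std − C_b)/(C_e − C_std) = 29·(0.296 − 0.0061) / (7.82 − 0.296) = 1.117 m³/s.
= 96.54 ML/d.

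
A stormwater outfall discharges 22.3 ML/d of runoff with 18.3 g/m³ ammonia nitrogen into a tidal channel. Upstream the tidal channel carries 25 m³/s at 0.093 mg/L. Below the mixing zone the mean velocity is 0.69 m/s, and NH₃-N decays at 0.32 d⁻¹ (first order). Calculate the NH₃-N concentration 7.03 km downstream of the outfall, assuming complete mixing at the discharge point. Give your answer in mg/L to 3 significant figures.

0.269 mg/L

22.3 ML/d = 0.2581 m³/s.
After complete mixing, C₀ = (0.2581·18.3 + 25·0.093) / 25.26 = 0.279 mg/L.
Travel time t = 7030 m / 0.69 m/s = 1.019e+04 s = 0.1179 d.
C = 0.279·exp(−0.32·0.1179) = 0.279·0.963 = 0.2687 mg/L.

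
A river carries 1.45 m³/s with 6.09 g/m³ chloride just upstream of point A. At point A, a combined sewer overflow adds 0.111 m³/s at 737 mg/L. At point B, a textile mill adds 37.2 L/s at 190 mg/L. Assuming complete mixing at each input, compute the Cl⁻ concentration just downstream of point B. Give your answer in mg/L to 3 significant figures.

After input A: C = (1.45·6.09 + 0.111·737) / 1.561 = 58.06 mg/L.
37.2 L/s = 0.0372 m³/s.
After input B: C = (1.561·58.06 + 0.0372·190) / 1.598 = 61.13 mg/L.

61.1 mg/L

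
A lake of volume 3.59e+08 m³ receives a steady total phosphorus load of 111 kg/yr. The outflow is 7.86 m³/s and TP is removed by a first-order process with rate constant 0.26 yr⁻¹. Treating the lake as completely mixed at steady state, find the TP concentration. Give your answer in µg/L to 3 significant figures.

0.325 µg/L

Outflow Q = 7.86 m³/s × 3.156e+07 s/yr = 2.48e+08 m³/yr.
Steady-state CSTR mass balance: W = Q·C + k·V·C, so C = W/(Q + kV).
Q + kV = 2.48e+08 + 0.26·3.59e+08 = 3.414e+08 m³/yr.
C = 111/3.414e+08 = 3.251e-07 kg/m³ = 0.0003251 mg/L = 0.3251 µg/L.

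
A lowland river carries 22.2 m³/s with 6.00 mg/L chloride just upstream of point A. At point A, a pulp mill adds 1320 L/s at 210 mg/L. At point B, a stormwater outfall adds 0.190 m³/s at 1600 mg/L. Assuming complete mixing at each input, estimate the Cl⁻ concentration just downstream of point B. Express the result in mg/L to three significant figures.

30.1 mg/L

1320 L/s = 1.32 m³/s.
After input A: C = (22.2·6 + 1.32·210) / 23.52 = 17.45 mg/L.
After input B: C = (23.52·17.45 + 0.19·1600) / 23.71 = 30.13 mg/L.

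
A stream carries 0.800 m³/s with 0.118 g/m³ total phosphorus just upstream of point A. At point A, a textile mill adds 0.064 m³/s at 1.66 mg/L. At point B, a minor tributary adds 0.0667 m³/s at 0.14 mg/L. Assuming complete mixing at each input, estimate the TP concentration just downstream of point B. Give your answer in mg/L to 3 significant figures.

After input A: C = (0.8·0.118 + 0.064·1.66) / 0.864 = 0.2322 mg/L.
After input B: C = (0.864·0.2322 + 0.0667·0.14) / 0.9307 = 0.2256 mg/L.

0.226 mg/L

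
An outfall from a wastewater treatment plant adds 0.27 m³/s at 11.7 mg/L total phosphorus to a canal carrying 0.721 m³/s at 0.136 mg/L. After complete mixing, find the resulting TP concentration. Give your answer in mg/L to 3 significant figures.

3.29 mg/L

Flow-weighted mixing gives C = (0.27·11.7 + 0.721·0.136) / (0.27 + 0.721) = 3.257/0.991 = 3.287 mg/L.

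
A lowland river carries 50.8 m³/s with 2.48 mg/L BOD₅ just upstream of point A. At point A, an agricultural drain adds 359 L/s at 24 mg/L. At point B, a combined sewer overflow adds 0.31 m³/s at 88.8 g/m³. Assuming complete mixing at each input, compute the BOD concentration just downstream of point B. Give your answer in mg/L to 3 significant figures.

359 L/s = 0.359 m³/s.
After input A: C = (50.8·2.48 + 0.359·24) / 51.16 = 2.631 mg/L.
After input B: C = (51.16·2.631 + 0.31·88.8) / 51.47 = 3.15 mg/L.

3.15 mg/L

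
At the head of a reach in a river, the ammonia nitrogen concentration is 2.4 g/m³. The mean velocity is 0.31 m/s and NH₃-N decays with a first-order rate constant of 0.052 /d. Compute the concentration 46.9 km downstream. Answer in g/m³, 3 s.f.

2.19 g/m³

Travel time t = 46.9 km / 0.31 m/s = 4.69e+04/0.31 = 1.513e+05 s = 1.751 d.
First-order decay: C = 2.4·exp(−0.052·1.751) = 2.4·0.913 = 2.191 g/m³.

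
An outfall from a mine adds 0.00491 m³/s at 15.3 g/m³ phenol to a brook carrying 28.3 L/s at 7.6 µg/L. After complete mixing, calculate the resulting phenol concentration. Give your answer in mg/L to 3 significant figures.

28.3 L/s = 0.0283 m³/s.
7.6 µg/L = 0.0076 mg/L.
By mass balance at complete mixing, C = (0.00491·15.3 + 0.0283·0.0076) / (0.00491 + 0.0283) = 0.07534/0.03321 = 2.269 mg/L.

2.27 mg/L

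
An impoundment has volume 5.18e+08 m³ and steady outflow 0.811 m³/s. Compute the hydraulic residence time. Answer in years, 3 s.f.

Q = 0.811 m³/s × 3.156e+07 s/yr = 2.559e+07 m³/yr.
Hydraulic residence time τ = V/Q = 5.18e+08/2.559e+07 = 20.24 yr.

20.2 yr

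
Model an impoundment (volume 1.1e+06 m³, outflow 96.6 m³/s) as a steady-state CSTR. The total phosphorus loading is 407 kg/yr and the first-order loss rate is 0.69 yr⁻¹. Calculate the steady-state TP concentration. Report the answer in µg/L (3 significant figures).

Outflow Q = 96.6 m³/s × 3.156e+07 s/yr = 3.048e+09 m³/yr.
Steady-state CSTR mass balance: W = Q·C + k·V·C, so C = W/(Q + kV).
Q + kV = 3.048e+09 + 0.69·1.1e+06 = 3.049e+09 m³/yr.
C = 407/3.049e+09 = 1.335e-07 kg/m³ = 0.0001335 mg/L = 0.1335 µg/L.

0.133 µg/L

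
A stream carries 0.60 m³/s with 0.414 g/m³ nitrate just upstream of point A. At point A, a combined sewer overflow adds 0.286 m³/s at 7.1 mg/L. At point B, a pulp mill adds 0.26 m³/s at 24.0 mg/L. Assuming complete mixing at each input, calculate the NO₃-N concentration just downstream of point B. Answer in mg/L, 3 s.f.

After input A: C = (0.6·0.414 + 0.286·7.1) / 0.886 = 2.572 mg/L.
After input B: C = (0.886·2.572 + 0.26·24) / 1.146 = 7.434 mg/L.

7.43 mg/L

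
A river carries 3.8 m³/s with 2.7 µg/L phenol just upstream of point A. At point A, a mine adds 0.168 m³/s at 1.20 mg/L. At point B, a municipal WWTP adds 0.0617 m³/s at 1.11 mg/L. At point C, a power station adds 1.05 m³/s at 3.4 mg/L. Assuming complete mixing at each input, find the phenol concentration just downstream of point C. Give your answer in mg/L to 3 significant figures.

0.758 mg/L

2.7 µg/L = 0.0027 mg/L.
After input A: C = (3.8·0.0027 + 0.168·1.2) / 3.968 = 0.05339 mg/L.
After input B: C = (3.968·0.05339 + 0.0617·1.11) / 4.03 = 0.06957 mg/L.
After input C: C = (4.03·0.06957 + 1.05·3.4) / 5.08 = 0.758 mg/L.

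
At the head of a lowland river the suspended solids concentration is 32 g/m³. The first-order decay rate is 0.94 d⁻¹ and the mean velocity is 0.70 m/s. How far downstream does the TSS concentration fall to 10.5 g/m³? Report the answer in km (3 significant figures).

71.7 km

From C = C₀·e^(−kt), t = ln(C₀/C)/k = ln(32/10.5)/0.94 = 1.114/0.94 = 1.185 d.
Distance = v·t = 0.70 m/s × 1.024e+05 s = 7.17e+04 m = 71.7 km.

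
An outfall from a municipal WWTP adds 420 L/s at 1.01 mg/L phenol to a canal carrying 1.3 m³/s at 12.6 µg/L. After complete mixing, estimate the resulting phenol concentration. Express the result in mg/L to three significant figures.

0.256 mg/L

420 L/s = 0.42 m³/s.
12.6 µg/L = 0.0126 mg/L.
Flow-weighted mixing gives C = (0.42·1.01 + 1.3·0.0126) / (0.42 + 1.3) = 0.4406/1.72 = 0.2562 mg/L.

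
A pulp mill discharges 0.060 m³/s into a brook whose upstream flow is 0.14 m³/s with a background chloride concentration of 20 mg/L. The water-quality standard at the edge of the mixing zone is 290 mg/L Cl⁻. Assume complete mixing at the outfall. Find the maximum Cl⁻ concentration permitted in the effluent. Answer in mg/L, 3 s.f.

Mass balance: 290·0.2 = 0.06·Cₑ + 0.14·20.
Cₑ = (58 − 2.8) / 0.06 = 920 mg/L.

920 mg/L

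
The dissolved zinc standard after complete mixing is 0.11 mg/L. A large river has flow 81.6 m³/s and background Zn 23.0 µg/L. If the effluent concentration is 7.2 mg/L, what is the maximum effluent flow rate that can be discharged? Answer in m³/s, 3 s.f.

23.0 µg/L = 0.023 mg/L.
Mass balance at complete mixing: C_std·(Q_w + Q_r) = Q_w·C_e + Q_r·C_b.
Rearranging, Q_w = Q_r·(C_std − C_b)/(C_e − C_std) = 81.6·(0.11 − 0.023) / (7.2 − 0.11) = 1.001 m³/s.

1.00 m³/s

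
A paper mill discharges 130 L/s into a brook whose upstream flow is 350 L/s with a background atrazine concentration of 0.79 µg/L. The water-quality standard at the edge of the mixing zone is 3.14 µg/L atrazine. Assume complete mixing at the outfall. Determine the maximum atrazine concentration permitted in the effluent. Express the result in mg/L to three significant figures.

0.00947 mg/L

130 L/s = 0.13 m³/s.
350 L/s = 0.35 m³/s.
0.79 µg/L = 0.00079 mg/L.
3.14 µg/L = 0.00314 mg/L.
Mass balance: 0.00314·0.48 = 0.13·Cₑ + 0.35·0.00079.
Cₑ = (0.001507 − 0.0002765) / 0.13 = 0.009467 mg/L.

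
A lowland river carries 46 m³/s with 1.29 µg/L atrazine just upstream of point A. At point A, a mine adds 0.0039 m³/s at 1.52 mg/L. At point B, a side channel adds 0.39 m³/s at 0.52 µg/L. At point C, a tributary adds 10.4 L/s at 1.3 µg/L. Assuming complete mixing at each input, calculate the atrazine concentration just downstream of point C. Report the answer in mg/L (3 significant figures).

1.29 µg/L = 0.00129 mg/L.
After input A: C = (46·0.00129 + 0.0039·1.52) / 46 = 0.001419 mg/L.
0.52 µg/L = 0.00052 mg/L.
After input B: C = (46·0.001419 + 0.39·0.00052) / 46.39 = 0.001411 mg/L.
10.4 L/s = 0.0104 m³/s.
1.3 µg/L = 0.0013 mg/L.
After input C: C = (46.39·0.001411 + 0.0104·0.0013) / 46.4 = 0.001411 mg/L.

0.00141 mg/L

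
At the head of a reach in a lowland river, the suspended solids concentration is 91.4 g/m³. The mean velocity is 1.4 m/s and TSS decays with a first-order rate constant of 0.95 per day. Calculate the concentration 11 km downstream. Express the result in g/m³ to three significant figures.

83.8 g/m³

Travel time t = 11 km / 1.4 m/s = 1.1e+04/1.4 = 7857 s = 0.09094 d.
First-order decay: C = 91.4·exp(−0.95·0.09094) = 91.4·0.9172 = 83.84 g/m³.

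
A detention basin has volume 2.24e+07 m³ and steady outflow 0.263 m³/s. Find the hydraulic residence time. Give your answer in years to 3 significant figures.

Q = 0.263 m³/s × 3.156e+07 s/yr = 8.3e+06 m³/yr.
Hydraulic residence time τ = V/Q = 2.24e+07/8.3e+06 = 2.699 yr.

2.70 yr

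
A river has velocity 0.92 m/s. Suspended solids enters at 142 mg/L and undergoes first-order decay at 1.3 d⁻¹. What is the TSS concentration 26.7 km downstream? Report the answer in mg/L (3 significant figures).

91.8 mg/L

Travel time t = 26.7 km / 0.92 m/s = 2.67e+04/0.92 = 2.902e+04 s = 0.3359 d.
First-order decay: C = 142·exp(−1.3·0.3359) = 142·0.6462 = 91.76 mg/L.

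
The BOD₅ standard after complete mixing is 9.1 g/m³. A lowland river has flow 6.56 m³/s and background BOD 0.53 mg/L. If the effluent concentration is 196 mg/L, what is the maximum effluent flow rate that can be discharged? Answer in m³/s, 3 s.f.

Mass balance at complete mixing: C_std·(Q_w + Q_r) = Q_w·C_e + Q_r·C_b.
Rearranging, Q_w = Q_r·(C_std − C_b)/(C_e − C_std) = 6.56·(9.1 − 0.53) / (196 − 9.1) = 0.3008 m³/s.

0.301 m³/s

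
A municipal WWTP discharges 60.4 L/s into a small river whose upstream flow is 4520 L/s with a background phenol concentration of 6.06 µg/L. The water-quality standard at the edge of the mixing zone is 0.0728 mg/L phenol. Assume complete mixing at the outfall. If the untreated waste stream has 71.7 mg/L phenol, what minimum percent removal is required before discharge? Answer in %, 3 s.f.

92.9 %

60.4 L/s = 0.0604 m³/s.
4520 L/s = 4.52 m³/s.
6.06 µg/L = 0.00606 mg/L.
Mass balance: 0.0728·4.58 = 0.0604·Cₑ + 4.52·0.00606.
Cₑ = (0.3335 − 0.02739) / 0.0604 = 5.067 mg/L.
Required removal = 1 − 5.067/71.7 = 92.93 %.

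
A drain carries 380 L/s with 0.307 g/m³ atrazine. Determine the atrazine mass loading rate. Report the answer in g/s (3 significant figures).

0.117 g/s

380 L/s = 0.38 m³/s.
Mass flux = Q·C = 0.38 m³/s × 0.307 g/m³ = 0.1167 g/s.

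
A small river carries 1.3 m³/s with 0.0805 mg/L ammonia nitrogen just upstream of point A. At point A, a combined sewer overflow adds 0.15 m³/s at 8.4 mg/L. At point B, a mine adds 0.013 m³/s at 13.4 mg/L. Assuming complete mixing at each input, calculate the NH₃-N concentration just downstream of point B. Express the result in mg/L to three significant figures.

After input A: C = (1.3·0.0805 + 0.15·8.4) / 1.45 = 0.9411 mg/L.
After input B: C = (1.45·0.9411 + 0.013·13.4) / 1.463 = 1.052 mg/L.

1.05 mg/L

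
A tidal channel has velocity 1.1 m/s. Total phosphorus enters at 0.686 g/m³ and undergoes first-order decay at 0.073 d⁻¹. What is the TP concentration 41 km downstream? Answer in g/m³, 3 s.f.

Travel time t = 41 km / 1.1 m/s = 4.1e+04/1.1 = 3.727e+04 s = 0.4314 d.
First-order decay: C = 0.686·exp(−0.073·0.4314) = 0.686·0.969 = 0.6647 g/m³.

0.665 g/m³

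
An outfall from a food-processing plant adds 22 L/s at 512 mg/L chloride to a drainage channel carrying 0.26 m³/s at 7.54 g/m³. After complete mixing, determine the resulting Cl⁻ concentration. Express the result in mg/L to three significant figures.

22 L/s = 0.022 m³/s.
Conservation of mass across the mixing zone: C = (0.022·512 + 0.26·7.54) / (0.022 + 0.26) = 13.22/0.282 = 46.9 mg/L.

46.9 mg/L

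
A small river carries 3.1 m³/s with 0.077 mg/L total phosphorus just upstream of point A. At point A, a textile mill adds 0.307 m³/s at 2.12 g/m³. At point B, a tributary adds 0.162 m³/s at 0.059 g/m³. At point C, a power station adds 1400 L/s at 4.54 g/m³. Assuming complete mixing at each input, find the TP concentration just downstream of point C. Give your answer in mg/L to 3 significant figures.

1.46 mg/L

After input A: C = (3.1·0.077 + 0.307·2.12) / 3.407 = 0.2611 mg/L.
After input B: C = (3.407·0.2611 + 0.162·0.059) / 3.569 = 0.2519 mg/L.
1400 L/s = 1.4 m³/s.
After input C: C = (3.569·0.2519 + 1.4·4.54) / 4.969 = 1.46 mg/L.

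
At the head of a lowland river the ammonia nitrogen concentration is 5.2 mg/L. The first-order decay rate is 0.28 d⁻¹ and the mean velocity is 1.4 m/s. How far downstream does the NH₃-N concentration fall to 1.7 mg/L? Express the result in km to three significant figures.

From C = C₀·e^(−kt), t = ln(C₀/C)/k = ln(5.2/1.7)/0.28 = 1.118/0.28 = 3.993 d.
Distance = v·t = 1.4 m/s × 3.45e+05 s = 4.83e+05 m = 483 km.

483 km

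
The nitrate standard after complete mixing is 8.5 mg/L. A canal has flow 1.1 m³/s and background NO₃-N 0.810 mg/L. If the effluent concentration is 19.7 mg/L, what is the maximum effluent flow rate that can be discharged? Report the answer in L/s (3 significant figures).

Mass balance at complete mixing: C_std·(Q_w + Q_r) = Q_w·C_e + Q_r·C_b.
Rearranging, Q_w = Q_r·(C_std − C_b)/(C_e − C_std) = 1.1·(8.5 − 0.81) / (19.7 − 8.5) = 0.7553 m³/s.
= 755.3 L/s.

755 L/s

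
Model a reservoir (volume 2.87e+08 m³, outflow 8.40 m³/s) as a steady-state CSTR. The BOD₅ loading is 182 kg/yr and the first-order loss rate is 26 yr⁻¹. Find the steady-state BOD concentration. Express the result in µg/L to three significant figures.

0.0236 µg/L

Outflow Q = 8.40 m³/s × 3.156e+07 s/yr = 2.651e+08 m³/yr.
Steady-state CSTR mass balance: W = Q·C + k·V·C, so C = W/(Q + kV).
Q + kV = 2.651e+08 + 26·2.87e+08 = 7.727e+09 m³/yr.
C = 182/7.727e+09 = 2.355e-08 kg/m³ = 2.355e-05 mg/L = 0.02355 µg/L.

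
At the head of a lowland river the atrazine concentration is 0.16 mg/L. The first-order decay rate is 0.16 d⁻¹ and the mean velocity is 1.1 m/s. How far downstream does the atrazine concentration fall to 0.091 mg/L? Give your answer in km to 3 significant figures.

335 km

From C = C₀·e^(−kt), t = ln(C₀/C)/k = ln(0.16/0.091)/0.16 = 0.5643/0.16 = 3.527 d.
Distance = v·t = 1.1 m/s × 3.047e+05 s = 3.352e+05 m = 335.2 km.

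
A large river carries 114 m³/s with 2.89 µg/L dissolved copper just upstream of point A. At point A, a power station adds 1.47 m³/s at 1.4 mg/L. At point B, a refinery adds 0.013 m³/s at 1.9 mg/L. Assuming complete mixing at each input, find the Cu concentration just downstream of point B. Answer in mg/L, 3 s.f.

0.0209 mg/L

2.89 µg/L = 0.00289 mg/L.
After input A: C = (114·0.00289 + 1.47·1.4) / 115.5 = 0.02068 mg/L.
After input B: C = (115.5·0.02068 + 0.013·1.9) / 115.5 = 0.02089 mg/L.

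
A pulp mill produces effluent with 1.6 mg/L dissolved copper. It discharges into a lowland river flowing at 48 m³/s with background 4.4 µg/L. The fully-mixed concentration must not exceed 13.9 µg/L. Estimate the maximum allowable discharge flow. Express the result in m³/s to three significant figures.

4.4 µg/L = 0.0044 mg/L.
13.9 µg/L = 0.0139 mg/L.
Mass balance at complete mixing: C_std·(Q_w + Q_r) = Q_w·C_e + Q_r·C_b.
Rearranging, Q_w = Q_r·(C_std − C_b)/(C_e − C_std) = 48·(0.0139 − 0.0044) / (1.6 − 0.0139) = 0.2875 m³/s.

0.287 m³/s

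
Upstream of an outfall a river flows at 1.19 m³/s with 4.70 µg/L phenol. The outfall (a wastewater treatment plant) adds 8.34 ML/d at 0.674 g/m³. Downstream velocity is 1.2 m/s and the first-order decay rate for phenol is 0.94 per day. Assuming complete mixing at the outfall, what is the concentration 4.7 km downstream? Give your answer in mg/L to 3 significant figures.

0.0526 mg/L

8.34 ML/d = 0.09653 m³/s.
4.70 µg/L = 0.0047 mg/L.
After complete mixing, C₀ = (0.09653·0.674 + 1.19·0.0047) / 1.287 = 0.05492 mg/L.
Travel time t = 4700 m / 1.2 m/s = 3917 s = 0.04533 d.
C = 0.05492·exp(−0.94·0.04533) = 0.05492·0.9583 = 0.05263 mg/L.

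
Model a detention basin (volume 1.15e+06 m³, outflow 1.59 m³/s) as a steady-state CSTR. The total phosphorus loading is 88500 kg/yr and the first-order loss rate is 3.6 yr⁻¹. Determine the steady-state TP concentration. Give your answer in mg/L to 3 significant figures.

1.63 mg/L

Outflow Q = 1.59 m³/s × 3.156e+07 s/yr = 5.018e+07 m³/yr.
Steady-state CSTR mass balance: W = Q·C + k·V·C, so C = W/(Q + kV).
Q + kV = 5.018e+07 + 3.6·1.15e+06 = 5.432e+07 m³/yr.
C = 88500/5.432e+07 = 0.001629 kg/m³ = 1.629 mg/L.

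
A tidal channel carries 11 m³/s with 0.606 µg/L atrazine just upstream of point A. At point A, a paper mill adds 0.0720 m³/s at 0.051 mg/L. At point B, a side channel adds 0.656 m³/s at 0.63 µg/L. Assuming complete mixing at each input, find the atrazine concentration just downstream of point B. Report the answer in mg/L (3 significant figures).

0.606 µg/L = 0.000606 mg/L.
After input A: C = (11·0.000606 + 0.072·0.051) / 11.07 = 0.0009337 mg/L.
0.63 µg/L = 0.00063 mg/L.
After input B: C = (11.07·0.0009337 + 0.656·0.00063) / 11.73 = 0.0009167 mg/L.

0.000917 mg/L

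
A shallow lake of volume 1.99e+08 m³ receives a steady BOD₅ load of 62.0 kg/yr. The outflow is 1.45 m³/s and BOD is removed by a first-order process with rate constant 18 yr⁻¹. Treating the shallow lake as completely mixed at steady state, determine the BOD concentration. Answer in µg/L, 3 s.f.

Outflow Q = 1.45 m³/s × 3.156e+07 s/yr = 4.576e+07 m³/yr.
Steady-state CSTR mass balance: W = Q·C + k·V·C, so C = W/(Q + kV).
Q + kV = 4.576e+07 + 18·1.99e+08 = 3.628e+09 m³/yr.
C = 62.0/3.628e+09 = 1.709e-08 kg/m³ = 1.709e-05 mg/L = 0.01709 µg/L.

0.0171 µg/L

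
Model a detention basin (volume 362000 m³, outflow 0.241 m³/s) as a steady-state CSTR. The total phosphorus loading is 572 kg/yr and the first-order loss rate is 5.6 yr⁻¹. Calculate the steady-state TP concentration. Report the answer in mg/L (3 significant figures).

Outflow Q = 0.241 m³/s × 3.156e+07 s/yr = 7.605e+06 m³/yr.
Steady-state CSTR mass balance: W = Q·C + k·V·C, so C = W/(Q + kV).
Q + kV = 7.605e+06 + 5.6·362000 = 9.633e+06 m³/yr.
C = 572/9.633e+06 = 5.938e-05 kg/m³ = 0.05938 mg/L.

0.0594 mg/L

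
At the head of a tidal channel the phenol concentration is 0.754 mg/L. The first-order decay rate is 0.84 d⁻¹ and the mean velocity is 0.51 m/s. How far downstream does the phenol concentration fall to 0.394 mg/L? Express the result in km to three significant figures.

34.0 km

From C = C₀·e^(−kt), t = ln(C₀/C)/k = ln(0.754/0.394)/0.84 = 0.649/0.84 = 0.7727 d.
Distance = v·t = 0.51 m/s × 6.676e+04 s = 3.405e+04 m = 34.05 km.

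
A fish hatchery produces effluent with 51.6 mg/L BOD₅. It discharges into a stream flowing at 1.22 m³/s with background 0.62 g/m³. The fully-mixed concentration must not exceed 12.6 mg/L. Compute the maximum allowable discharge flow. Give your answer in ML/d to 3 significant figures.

Mass balance at complete mixing: C_std·(Q_w + Q_r) = Q_w·C_e + Q_r·C_b.
Rearranging, Q_w = Q_r·(C_std − C_b)/(C_e − C_std) = 1.22·(12.6 − 0.62) / (51.6 − 12.6) = 0.3748 m³/s.
= 32.38 ML/d.

32.4 ML/d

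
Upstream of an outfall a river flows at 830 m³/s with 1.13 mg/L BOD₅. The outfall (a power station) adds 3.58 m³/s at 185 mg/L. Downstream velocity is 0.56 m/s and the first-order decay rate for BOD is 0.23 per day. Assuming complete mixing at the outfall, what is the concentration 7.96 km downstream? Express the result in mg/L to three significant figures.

1.85 mg/L

After complete mixing, C₀ = (3.58·185 + 830·1.13) / 833.6 = 1.92 mg/L.
Travel time t = 7960 m / 0.56 m/s = 1.421e+04 s = 0.1645 d.
C = 1.92·exp(−0.23·0.1645) = 1.92·0.9629 = 1.848 mg/L.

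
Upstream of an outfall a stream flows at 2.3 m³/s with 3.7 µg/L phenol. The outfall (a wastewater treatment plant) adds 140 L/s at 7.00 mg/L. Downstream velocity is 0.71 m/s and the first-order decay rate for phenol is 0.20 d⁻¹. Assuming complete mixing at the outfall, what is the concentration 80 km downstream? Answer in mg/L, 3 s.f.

0.312 mg/L

140 L/s = 0.14 m³/s.
3.7 µg/L = 0.0037 mg/L.
After complete mixing, C₀ = (0.14·7 + 2.3·0.0037) / 2.44 = 0.4051 mg/L.
Travel time t = 8e+04 m / 0.71 m/s = 1.127e+05 s = 1.304 d.
C = 0.4051·exp(−0.20·1.304) = 0.4051·0.7704 = 0.3121 mg/L.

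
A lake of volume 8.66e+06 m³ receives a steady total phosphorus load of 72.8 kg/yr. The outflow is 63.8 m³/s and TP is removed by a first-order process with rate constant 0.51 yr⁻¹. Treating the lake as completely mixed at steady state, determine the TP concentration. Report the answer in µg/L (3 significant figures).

0.0361 µg/L

Outflow Q = 63.8 m³/s × 3.156e+07 s/yr = 2.013e+09 m³/yr.
Steady-state CSTR mass balance: W = Q·C + k·V·C, so C = W/(Q + kV).
Q + kV = 2.013e+09 + 0.51·8.66e+06 = 2.018e+09 m³/yr.
C = 72.8/2.018e+09 = 3.608e-08 kg/m³ = 3.608e-05 mg/L = 0.03608 µg/L.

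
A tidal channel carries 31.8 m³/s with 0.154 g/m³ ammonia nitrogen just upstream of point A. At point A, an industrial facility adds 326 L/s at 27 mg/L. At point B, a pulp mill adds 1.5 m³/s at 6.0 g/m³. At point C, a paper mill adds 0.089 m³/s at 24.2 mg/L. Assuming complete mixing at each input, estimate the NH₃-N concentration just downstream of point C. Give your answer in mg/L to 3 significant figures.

326 L/s = 0.326 m³/s.
After input A: C = (31.8·0.154 + 0.326·27) / 32.13 = 0.4264 mg/L.
After input B: C = (32.13·0.4264 + 1.5·6) / 33.63 = 0.675 mg/L.
After input C: C = (33.63·0.675 + 0.089·24.2) / 33.71 = 0.7371 mg/L.

0.737 mg/L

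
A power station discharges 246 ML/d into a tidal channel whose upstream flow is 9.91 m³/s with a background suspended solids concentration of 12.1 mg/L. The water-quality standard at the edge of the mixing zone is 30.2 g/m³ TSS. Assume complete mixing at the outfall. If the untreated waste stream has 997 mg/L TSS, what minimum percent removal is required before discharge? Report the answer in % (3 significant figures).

246 ML/d = 2.847 m³/s.
Mass balance: 30.2·12.76 = 2.847·Cₑ + 9.91·12.1.
Cₑ = (385.3 − 119.9) / 2.847 = 93.2 mg/L.
Required removal = 1 − 93.2/997 = 90.65 %.

90.7 %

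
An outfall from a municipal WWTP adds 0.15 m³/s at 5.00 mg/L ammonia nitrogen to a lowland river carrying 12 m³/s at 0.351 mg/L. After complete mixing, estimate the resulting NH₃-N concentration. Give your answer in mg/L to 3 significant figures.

0.408 mg/L

By mass balance at complete mixing, C = (0.15·5 + 12·0.351) / (0.15 + 12) = 4.962/12.15 = 0.4084 mg/L.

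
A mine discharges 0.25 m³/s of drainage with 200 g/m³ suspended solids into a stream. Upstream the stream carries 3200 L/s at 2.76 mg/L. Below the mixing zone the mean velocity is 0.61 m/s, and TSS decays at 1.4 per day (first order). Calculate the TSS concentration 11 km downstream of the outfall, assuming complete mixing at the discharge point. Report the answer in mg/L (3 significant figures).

12.7 mg/L

3200 L/s = 3.2 m³/s.
After complete mixing, C₀ = (0.25·200 + 3.2·2.76) / 3.45 = 17.05 mg/L.
Travel time t = 1.1e+04 m / 0.61 m/s = 1.803e+04 s = 0.2087 d.
C = 17.05·exp(−1.4·0.2087) = 17.05·0.7466 = 12.73 mg/L.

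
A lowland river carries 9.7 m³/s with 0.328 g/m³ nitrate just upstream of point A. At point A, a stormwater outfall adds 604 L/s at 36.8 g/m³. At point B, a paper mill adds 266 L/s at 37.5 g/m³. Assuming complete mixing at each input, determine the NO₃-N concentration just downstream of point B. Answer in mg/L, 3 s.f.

604 L/s = 0.604 m³/s.
After input A: C = (9.7·0.328 + 0.604·36.8) / 10.3 = 2.466 mg/L.
266 L/s = 0.266 m³/s.
After input B: C = (10.3·2.466 + 0.266·37.5) / 10.57 = 3.348 mg/L.

3.35 mg/L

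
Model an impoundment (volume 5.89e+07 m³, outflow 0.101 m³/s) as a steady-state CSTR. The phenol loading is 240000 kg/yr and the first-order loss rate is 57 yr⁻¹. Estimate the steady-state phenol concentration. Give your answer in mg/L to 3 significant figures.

0.0714 mg/L

Outflow Q = 0.101 m³/s × 3.156e+07 s/yr = 3.187e+06 m³/yr.
Steady-state CSTR mass balance: W = Q·C + k·V·C, so C = W/(Q + kV).
Q + kV = 3.187e+06 + 57·5.89e+07 = 3.36e+09 m³/yr.
C = 240000/3.36e+09 = 7.142e-05 kg/m³ = 0.07142 mg/L.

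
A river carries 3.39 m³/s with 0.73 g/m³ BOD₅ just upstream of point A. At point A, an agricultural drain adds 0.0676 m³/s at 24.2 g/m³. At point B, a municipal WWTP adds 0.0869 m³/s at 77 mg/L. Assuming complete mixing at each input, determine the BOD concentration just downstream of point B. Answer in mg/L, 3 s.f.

3.05 mg/L

After input A: C = (3.39·0.73 + 0.0676·24.2) / 3.458 = 1.189 mg/L.
After input B: C = (3.458·1.189 + 0.0869·77) / 3.545 = 3.048 mg/L.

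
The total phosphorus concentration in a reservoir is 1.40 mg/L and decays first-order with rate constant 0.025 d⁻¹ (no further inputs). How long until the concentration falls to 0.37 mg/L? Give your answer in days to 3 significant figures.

t = ln(C₀/C)/k = ln(1.40/0.37)/0.025 = 1.331/0.025 = 53.23 d.

53.2 d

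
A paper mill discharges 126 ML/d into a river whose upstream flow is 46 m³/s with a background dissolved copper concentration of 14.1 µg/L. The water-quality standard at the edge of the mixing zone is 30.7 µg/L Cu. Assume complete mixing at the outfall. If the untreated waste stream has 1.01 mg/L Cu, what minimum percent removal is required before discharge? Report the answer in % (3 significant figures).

45.1 %

126 ML/d = 1.458 m³/s.
14.1 µg/L = 0.0141 mg/L.
30.7 µg/L = 0.0307 mg/L.
Mass balance: 0.0307·47.46 = 1.458·Cₑ + 46·0.0141.
Cₑ = (1.457 − 0.6486) / 1.458 = 0.5543 mg/L.
Required removal = 1 − 0.5543/1.01 = 45.12 %.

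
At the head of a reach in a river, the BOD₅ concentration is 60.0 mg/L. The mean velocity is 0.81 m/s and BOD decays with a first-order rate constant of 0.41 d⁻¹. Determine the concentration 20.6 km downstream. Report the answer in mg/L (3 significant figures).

53.2 mg/L

Travel time t = 20.6 km / 0.81 m/s = 2.06e+04/0.81 = 2.543e+04 s = 0.2944 d.
First-order decay: C = 60.0·exp(−0.41·0.2944) = 60.0·0.8863 = 53.18 mg/L.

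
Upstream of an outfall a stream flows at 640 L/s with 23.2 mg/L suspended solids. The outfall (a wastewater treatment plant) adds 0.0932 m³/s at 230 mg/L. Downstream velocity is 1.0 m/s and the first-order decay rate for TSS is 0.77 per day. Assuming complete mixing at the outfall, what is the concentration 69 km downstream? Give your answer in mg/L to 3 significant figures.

640 L/s = 0.64 m³/s.
After complete mixing, C₀ = (0.0932·230 + 0.64·23.2) / 0.7332 = 49.49 mg/L.
Travel time t = 6.9e+04 m / 1.0 m/s = 6.9e+04 s = 0.7986 d.
C = 49.49·exp(−0.77·0.7986) = 49.49·0.5407 = 26.76 mg/L.

26.8 mg/L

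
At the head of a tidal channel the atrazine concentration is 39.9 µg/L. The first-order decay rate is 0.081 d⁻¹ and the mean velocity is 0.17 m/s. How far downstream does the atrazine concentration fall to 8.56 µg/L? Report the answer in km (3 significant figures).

From C = C₀·e^(−kt), t = ln(C₀/C)/k = ln(39.9/8.56)/0.081 = 1.539/0.081 = 19 d.
Distance = v·t = 0.17 m/s × 1.642e+06 s = 2.791e+05 m = 279.1 km.

279 km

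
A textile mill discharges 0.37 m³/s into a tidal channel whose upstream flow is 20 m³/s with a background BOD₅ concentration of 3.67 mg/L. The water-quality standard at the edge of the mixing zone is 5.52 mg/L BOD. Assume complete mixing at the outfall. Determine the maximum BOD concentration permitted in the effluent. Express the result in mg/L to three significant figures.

106 mg/L

Mass balance: 5.52·20.37 = 0.37·Cₑ + 20·3.67.
Cₑ = (112.4 − 73.4) / 0.37 = 105.5 mg/L.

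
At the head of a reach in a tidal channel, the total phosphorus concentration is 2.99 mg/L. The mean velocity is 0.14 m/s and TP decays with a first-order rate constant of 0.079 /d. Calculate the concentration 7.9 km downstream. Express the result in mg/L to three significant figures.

2.84 mg/L

Travel time t = 7.9 km / 0.14 m/s = 7900/0.14 = 5.643e+04 s = 0.6531 d.
First-order decay: C = 2.99·exp(−0.079·0.6531) = 2.99·0.9497 = 2.84 mg/L.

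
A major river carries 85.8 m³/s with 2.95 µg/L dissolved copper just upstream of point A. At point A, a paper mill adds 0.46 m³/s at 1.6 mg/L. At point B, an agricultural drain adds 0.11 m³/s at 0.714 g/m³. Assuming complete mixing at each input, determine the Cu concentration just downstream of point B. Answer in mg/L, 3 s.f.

0.0124 mg/L

2.95 µg/L = 0.00295 mg/L.
After input A: C = (85.8·0.00295 + 0.46·1.6) / 86.26 = 0.01147 mg/L.
After input B: C = (86.26·0.01147 + 0.11·0.714) / 86.37 = 0.01236 mg/L.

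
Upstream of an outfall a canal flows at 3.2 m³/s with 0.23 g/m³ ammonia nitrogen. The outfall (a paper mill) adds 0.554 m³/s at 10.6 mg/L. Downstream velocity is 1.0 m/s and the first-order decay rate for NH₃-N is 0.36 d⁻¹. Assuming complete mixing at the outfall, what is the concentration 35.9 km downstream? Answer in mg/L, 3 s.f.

After complete mixing, C₀ = (0.554·10.6 + 3.2·0.23) / 3.754 = 1.76 mg/L.
Travel time t = 3.59e+04 m / 1.0 m/s = 3.59e+04 s = 0.4155 d.
C = 1.76·exp(−0.36·0.4155) = 1.76·0.8611 = 1.516 mg/L.

1.52 mg/L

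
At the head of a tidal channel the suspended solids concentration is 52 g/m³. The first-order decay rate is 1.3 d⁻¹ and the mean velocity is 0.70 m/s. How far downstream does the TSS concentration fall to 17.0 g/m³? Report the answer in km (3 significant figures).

52.0 km

From C = C₀·e^(−kt), t = ln(C₀/C)/k = ln(52/17.0)/1.3 = 1.118/1.3 = 0.86 d.
Distance = v·t = 0.70 m/s × 7.431e+04 s = 5.201e+04 m = 52.01 km.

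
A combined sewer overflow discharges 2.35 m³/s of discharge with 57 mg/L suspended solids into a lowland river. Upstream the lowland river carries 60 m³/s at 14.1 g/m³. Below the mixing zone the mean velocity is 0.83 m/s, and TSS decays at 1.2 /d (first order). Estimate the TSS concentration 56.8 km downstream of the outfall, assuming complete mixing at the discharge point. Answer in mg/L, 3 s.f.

6.08 mg/L

After complete mixing, C₀ = (2.35·57 + 60·14.1) / 62.35 = 15.72 mg/L.
Travel time t = 5.68e+04 m / 0.83 m/s = 6.843e+04 s = 0.7921 d.
C = 15.72·exp(−1.2·0.7921) = 15.72·0.3866 = 6.076 mg/L.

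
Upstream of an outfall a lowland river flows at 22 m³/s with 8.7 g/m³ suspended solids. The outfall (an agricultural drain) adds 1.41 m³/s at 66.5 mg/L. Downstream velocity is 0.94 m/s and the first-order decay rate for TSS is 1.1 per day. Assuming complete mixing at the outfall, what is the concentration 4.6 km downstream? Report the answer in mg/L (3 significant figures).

11.4 mg/L

After complete mixing, C₀ = (1.41·66.5 + 22·8.7) / 23.41 = 12.18 mg/L.
Travel time t = 4600 m / 0.94 m/s = 4894 s = 0.05664 d.
C = 12.18·exp(−1.1·0.05664) = 12.18·0.9396 = 11.45 mg/L.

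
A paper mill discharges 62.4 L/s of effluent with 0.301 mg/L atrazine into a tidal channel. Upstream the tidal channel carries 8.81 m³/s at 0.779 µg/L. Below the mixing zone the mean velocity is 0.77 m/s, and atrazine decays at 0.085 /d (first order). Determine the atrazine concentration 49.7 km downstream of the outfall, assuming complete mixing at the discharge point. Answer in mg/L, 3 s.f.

0.00271 mg/L

62.4 L/s = 0.0624 m³/s.
0.779 µg/L = 0.000779 mg/L.
After complete mixing, C₀ = (0.0624·0.301 + 8.81·0.000779) / 8.872 = 0.00289 mg/L.
Travel time t = 4.97e+04 m / 0.77 m/s = 6.455e+04 s = 0.7471 d.
C = 0.00289·exp(−0.085·0.7471) = 0.00289·0.9385 = 0.002713 mg/L.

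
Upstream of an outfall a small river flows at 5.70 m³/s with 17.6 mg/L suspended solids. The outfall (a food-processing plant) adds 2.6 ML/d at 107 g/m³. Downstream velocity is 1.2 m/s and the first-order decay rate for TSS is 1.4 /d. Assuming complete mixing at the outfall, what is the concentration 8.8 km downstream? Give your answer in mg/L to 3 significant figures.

16.0 mg/L

2.6 ML/d = 0.03009 m³/s.
After complete mixing, C₀ = (0.03009·107 + 5.7·17.6) / 5.73 = 18.07 mg/L.
Travel time t = 8800 m / 1.2 m/s = 7333 s = 0.08488 d.
C = 18.07·exp(−1.4·0.08488) = 18.07·0.888 = 16.05 mg/L.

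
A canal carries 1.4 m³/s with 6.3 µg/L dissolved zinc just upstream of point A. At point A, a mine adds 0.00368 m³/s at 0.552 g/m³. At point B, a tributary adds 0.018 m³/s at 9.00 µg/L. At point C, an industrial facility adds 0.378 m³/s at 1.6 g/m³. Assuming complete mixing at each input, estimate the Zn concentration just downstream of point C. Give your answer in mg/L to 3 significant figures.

0.342 mg/L

6.3 µg/L = 0.0063 mg/L.
After input A: C = (1.4·0.0063 + 0.00368·0.552) / 1.404 = 0.007731 mg/L.
9.00 µg/L = 0.009 mg/L.
After input B: C = (1.404·0.007731 + 0.018·0.009) / 1.422 = 0.007747 mg/L.
After input C: C = (1.422·0.007747 + 0.378·1.6) / 1.8 = 0.3422 mg/L.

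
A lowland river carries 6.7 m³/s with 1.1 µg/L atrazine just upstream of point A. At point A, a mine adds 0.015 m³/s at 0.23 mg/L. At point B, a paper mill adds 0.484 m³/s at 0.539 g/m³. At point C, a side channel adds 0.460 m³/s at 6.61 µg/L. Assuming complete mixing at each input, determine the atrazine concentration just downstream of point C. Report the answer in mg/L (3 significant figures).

0.0359 mg/L

1.1 µg/L = 0.0011 mg/L.
After input A: C = (6.7·0.0011 + 0.015·0.23) / 6.715 = 0.001611 mg/L.
After input B: C = (6.715·0.001611 + 0.484·0.539) / 7.199 = 0.03774 mg/L.
6.61 µg/L = 0.00661 mg/L.
After input C: C = (7.199·0.03774 + 0.46·0.00661) / 7.659 = 0.03587 mg/L.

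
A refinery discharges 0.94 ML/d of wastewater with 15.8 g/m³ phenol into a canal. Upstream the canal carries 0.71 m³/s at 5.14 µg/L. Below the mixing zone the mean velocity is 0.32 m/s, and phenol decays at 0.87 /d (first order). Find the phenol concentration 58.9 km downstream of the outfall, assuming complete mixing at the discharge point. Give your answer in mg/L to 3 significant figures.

0.0382 mg/L

0.94 ML/d = 0.01088 m³/s.
5.14 µg/L = 0.00514 mg/L.
After complete mixing, C₀ = (0.01088·15.8 + 0.71·0.00514) / 0.7209 = 0.2435 mg/L.
Travel time t = 5.89e+04 m / 0.32 m/s = 1.841e+05 s = 2.13 d.
C = 0.2435·exp(−0.87·2.13) = 0.2435·0.1567 = 0.03816 mg/L.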